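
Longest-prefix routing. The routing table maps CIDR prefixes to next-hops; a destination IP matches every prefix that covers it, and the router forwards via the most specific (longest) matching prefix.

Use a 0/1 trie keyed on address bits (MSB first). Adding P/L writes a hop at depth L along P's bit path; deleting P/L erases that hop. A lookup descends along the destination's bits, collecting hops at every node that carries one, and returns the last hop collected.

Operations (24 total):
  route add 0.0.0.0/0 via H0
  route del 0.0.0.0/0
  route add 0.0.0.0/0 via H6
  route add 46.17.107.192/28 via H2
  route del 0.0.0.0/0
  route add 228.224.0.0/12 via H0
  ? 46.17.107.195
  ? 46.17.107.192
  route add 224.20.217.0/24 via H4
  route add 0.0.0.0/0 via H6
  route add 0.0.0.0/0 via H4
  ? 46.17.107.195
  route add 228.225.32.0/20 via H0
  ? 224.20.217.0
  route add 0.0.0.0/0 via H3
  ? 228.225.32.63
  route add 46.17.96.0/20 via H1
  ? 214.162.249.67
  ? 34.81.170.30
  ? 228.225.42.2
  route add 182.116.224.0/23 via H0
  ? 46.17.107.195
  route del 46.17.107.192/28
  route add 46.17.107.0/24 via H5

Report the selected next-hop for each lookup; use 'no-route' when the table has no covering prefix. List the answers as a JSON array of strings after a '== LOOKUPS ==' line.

Trace:
  + 0.0.0.0/0 (H0) depth=0
  - 0.0.0.0/0 clear@0
  + 0.0.0.0/0 (H6) depth=0
  + 46.17.107.192/28 (H2) depth=28
  - 0.0.0.0/0 clear@0
  + 228.224.0.0/12 (H0) depth=12
  lookup 46.17.107.195: bits 0010111000010001011010111100 walk d0:-→d1:-→d2:-→d3:-→d4:-→d5:-→d6:-→d7:-→d8:-→d9:-→d10:-→d11:-→d12:-→d13:-→d14:-→d15:-→d16:-→d17:-→d18:-→d19:-→d20:-→d21:-→d22:-→d23:-→d24:-→d25:-→d26:-→d27:-→d28:H2 -> H2
  lookup 46.17.107.192: bits 0010111000010001011010111100 walk d0:-→d1:-→d2:-→d3:-→d4:-→d5:-→d6:-→d7:-→d8:-→d9:-→d10:-→d11:-→d12:-→d13:-→d14:-→d15:-→d16:-→d17:-→d18:-→d19:-→d20:-→d21:-→d22:-→d23:-→d24:-→d25:-→d26:-→d27:-→d28:H2 -> H2
  + 224.20.217.0/24 (H4) depth=24
  + 0.0.0.0/0 (H6) depth=0
  + 0.0.0.0/0 (H4) depth=0
  lookup 46.17.107.195: bits 0010111000010001011010111100 walk d0:H4→d1:-→d2:-→d3:-→d4:-→d5:-→d6:-→d7:-→d8:-→d9:-→d10:-→d11:-→d12:-→d13:-→d14:-→d15:-→d16:-→d17:-→d18:-→d19:-→d20:-→d21:-→d22:-→d23:-→d24:-→d25:-→d26:-→d27:-→d28:H2 -> H2
  + 228.225.32.0/20 (H0) depth=20
  lookup 224.20.217.0: bits 111000000001010011011001 walk d0:H4→d1:-→d2:-→d3:-→d4:-→d5:-→d6:-→d7:-→d8:-→d9:-→d10:-→d11:-→d12:-→d13:-→d14:-→d15:-→d16:-→d17:-→d18:-→d19:-→d20:-→d21:-→d22:-→d23:-→d24:H4 -> H4
  + 0.0.0.0/0 (H3) depth=0
  lookup 228.225.32.63: bits 11100100111000010010 walk d0:H3→d1:-→d2:-→d3:-→d4:-→d5:-→d6:-→d7:-→d8:-→d9:-→d10:-→d11:-→d12:H0→d13:-→d14:-→d15:-→d16:-→d17:-→d18:-→d19:-→d20:H0 -> H0
  + 46.17.96.0/20 (H1) depth=20
  lookup 214.162.249.67: bits 11 walk d0:H3→d1:-→d2:- -> H3
  lookup 34.81.170.30: bits 0010 walk d0:H3→d1:-→d2:-→d3:-→d4:- -> H3
  lookup 228.225.42.2: bits 11100100111000010010 walk d0:H3→d1:-→d2:-→d3:-→d4:-→d5:-→d6:-→d7:-→d8:-→d9:-→d10:-→d11:-→d12:H0→d13:-→d14:-→d15:-→d16:-→d17:-→d18:-→d19:-→d20:H0 -> H0
  + 182.116.224.0/23 (H0) depth=23
  lookup 46.17.107.195: bits 0010111000010001011010111100 walk d0:H3→d1:-→d2:-→d3:-→d4:-→d5:-→d6:-→d7:-→d8:-→d9:-→d10:-→d11:-→d12:-→d13:-→d14:-→d15:-→d16:-→d17:-→d18:-→d19:-→d20:H1→d21:-→d22:-→d23:-→d24:-→d25:-→d26:-→d27:-→d28:H2 -> H2
  - 46.17.107.192/28 clear@28
  + 46.17.107.0/24 (H5) depth=24

== LOOKUPS ==
["H2","H2","H2","H4","H0","H3","H3","H0","H2"]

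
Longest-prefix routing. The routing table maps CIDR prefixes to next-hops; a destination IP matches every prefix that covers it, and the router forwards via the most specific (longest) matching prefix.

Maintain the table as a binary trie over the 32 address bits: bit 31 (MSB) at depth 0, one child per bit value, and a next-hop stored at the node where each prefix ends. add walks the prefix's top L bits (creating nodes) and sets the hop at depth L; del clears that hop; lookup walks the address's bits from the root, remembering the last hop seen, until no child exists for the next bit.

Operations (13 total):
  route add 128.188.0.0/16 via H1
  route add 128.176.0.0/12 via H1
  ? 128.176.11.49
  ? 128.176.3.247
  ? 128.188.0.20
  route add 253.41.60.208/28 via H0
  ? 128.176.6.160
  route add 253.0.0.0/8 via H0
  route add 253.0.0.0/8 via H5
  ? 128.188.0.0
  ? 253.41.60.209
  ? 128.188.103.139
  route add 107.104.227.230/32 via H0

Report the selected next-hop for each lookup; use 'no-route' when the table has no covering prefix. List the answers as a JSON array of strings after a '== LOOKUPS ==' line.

Process each operation:
  + 128.188.0.0/16 (H1) depth=16
  + 128.176.0.0/12 (H1) depth=12
  lookup 128.176.11.49: bits 100000001011 walk d0:-→d1:-→d2:-→d3:-→d4:-→d5:-→d6:-→d7:-→d8:-→d9:-→d10:-→d11:-→d12:H1 -> H1
  lookup 128.176.3.247: bits 100000001011 walk d0:-→d1:-→d2:-→d3:-→d4:-→d5:-→d6:-→d7:-→d8:-→d9:-→d10:-→d11:-→d12:H1 -> H1
  lookup 128.188.0.20: bits 1000000010111100 walk d0:-→d1:-→d2:-→d3:-→d4:-→d5:-→d6:-→d7:-→d8:-→d9:-→d10:-→d11:-→d12:H1→d13:-→d14:-→d15:-→d16:H1 -> H1
  + 253.41.60.208/28 (H0) depth=28
  lookup 128.176.6.160: bits 100000001011 walk d0:-→d1:-→d2:-→d3:-→d4:-→d5:-→d6:-→d7:-→d8:-→d9:-→d10:-→d11:-→d12:H1 -> H1
  + 253.0.0.0/8 (H0) depth=8
  + 253.0.0.0/8 (H5) depth=8
  lookup 128.188.0.0: bits 1000000010111100 walk d0:-→d1:-→d2:-→d3:-→d4:-→d5:-→d6:-→d7:-→d8:-→d9:-→d10:-→d11:-→d12:H1→d13:-→d14:-→d15:-→d16:H1 -> H1
  lookup 253.41.60.209: bits 1111110100101001001111001101 walk d0:-→d1:-→d2:-→d3:-→d4:-→d5:-→d6:-→d7:-→d8:H5→d9:-→d10:-→d11:-→d12:-→d13:-→d14:-→d15:-→d16:-→d17:-→d18:-→d19:-→d20:-→d21:-→d22:-→d23:-→d24:-→d25:-→d26:-→d27:-→d28:H0 -> H0
  lookup 128.188.103.139: bits 1000000010111100 walk d0:-→d1:-→d2:-→d3:-→d4:-→d5:-→d6:-→d7:-→d8:-→d9:-→d10:-→d11:-→d12:H1→d13:-→d14:-→d15:-→d16:H1 -> H1
  + 107.104.227.230/32 (H0) depth=32

== LOOKUPS ==
["H1","H1","H1","H1","H1","H0","H1"]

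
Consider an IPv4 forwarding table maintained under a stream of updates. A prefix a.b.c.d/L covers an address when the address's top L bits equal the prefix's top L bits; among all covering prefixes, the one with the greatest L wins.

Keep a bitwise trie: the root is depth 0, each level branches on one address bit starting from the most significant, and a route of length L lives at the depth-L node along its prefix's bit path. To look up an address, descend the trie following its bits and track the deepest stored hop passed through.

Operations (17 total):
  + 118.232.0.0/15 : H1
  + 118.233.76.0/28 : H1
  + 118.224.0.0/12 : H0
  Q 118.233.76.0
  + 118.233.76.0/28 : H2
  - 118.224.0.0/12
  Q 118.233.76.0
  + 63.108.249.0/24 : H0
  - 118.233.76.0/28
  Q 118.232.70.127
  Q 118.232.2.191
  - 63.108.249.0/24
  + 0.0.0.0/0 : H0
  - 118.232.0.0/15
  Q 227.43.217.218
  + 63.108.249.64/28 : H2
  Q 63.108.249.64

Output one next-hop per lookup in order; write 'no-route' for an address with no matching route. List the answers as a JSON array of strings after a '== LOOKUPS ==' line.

Process each operation:
  add 118.232.0.0/15 -> H1 at depth 15
  add 118.233.76.0/28 -> H1 at depth 28
  add 118.224.0.0/12 -> H0 at depth 12
  ? 118.233.76.0  path d0:-→d1:-→d2:-→d3:-→d4:-→d5:-→d6:-→d7:-→d8:-→d9:-→d10:-→d11:-→d12:H0→d13:-→d14:-→d15:H1→d16:-→d17:-→d18:-→d19:-→d20:-→d21:-→d22:-→d23:-→d24:-→d25:-→d26:-→d27:-→d28:H1  best=H1
  add 118.233.76.0/28 -> H2 at depth 28
  del 118.224.0.0/12 (clear depth 12)
  ? 118.233.76.0  path d0:-→d1:-→d2:-→d3:-→d4:-→d5:-→d6:-→d7:-→d8:-→d9:-→d10:-→d11:-→d12:-→d13:-→d14:-→d15:H1→d16:-→d17:-→d18:-→d19:-→d20:-→d21:-→d22:-→d23:-→d24:-→d25:-→d26:-→d27:-→d28:H2  best=H2
  add 63.108.249.0/24 -> H0 at depth 24
  del 118.233.76.0/28 (clear depth 28)
  ? 118.232.70.127  path d0:-→d1:-→d2:-→d3:-→d4:-→d5:-→d6:-→d7:-→d8:-→d9:-→d10:-→d11:-→d12:-→d13:-→d14:-→d15:H1  best=H1
  ? 118.232.2.191  path d0:-→d1:-→d2:-→d3:-→d4:-→d5:-→d6:-→d7:-→d8:-→d9:-→d10:-→d11:-→d12:-→d13:-→d14:-→d15:H1  best=H1
  del 63.108.249.0/24 (clear depth 24)
  add 0.0.0.0/0 -> H0 at depth 0
  del 118.232.0.0/15 (clear depth 15)
  ? 227.43.217.218  path d0:H0  best=H0
  add 63.108.249.64/28 -> H2 at depth 28
  ? 63.108.249.64  path d0:H0→d1:-→d2:-→d3:-→d4:-→d5:-→d6:-→d7:-→d8:-→d9:-→d10:-→d11:-→d12:-→d13:-→d14:-→d15:-→d16:-→d17:-→d18:-→d19:-→d20:-→d21:-→d22:-→d23:-→d24:-→d25:-→d26:-→d27:-→d28:H2  best=H2

== LOOKUPS ==
["H1","H2","H1","H1","H0","H2"]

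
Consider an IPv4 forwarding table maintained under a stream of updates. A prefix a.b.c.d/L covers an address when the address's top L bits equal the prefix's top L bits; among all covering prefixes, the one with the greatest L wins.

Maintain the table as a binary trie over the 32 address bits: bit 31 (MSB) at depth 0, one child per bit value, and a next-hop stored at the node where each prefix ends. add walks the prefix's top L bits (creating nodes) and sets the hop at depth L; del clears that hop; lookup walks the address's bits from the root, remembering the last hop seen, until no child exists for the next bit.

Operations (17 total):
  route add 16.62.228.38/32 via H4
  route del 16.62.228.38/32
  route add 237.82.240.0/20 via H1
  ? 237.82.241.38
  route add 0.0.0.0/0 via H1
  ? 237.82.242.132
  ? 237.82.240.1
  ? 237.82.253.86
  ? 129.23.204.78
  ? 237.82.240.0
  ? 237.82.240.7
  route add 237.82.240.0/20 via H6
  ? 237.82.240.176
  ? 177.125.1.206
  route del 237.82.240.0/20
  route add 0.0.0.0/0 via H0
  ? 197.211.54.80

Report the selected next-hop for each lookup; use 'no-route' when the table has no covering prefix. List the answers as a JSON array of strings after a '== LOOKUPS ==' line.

Apply in order:
  add 16.62.228.38/32 -> H4 at depth 32
  - 16.62.228.38/32 clear@32
  add 237.82.240.0/20 -> H1 at depth 20
  Q 237.82.241.38: descend 11101101010100101111 ; hops seen [H1] ; pick H1
  add 0.0.0.0/0 -> H1 at depth 0
  Q 237.82.242.132: descend 11101101010100101111 ; hops seen [H1,H1] ; pick H1
  Q 237.82.240.1: descend 11101101010100101111 ; hops seen [H1,H1] ; pick H1
  Q 237.82.253.86: descend 11101101010100101111 ; hops seen [H1,H1] ; pick H1
  Q 129.23.204.78: descend 1 ; hops seen [H1] ; pick H1
  Q 237.82.240.0: descend 11101101010100101111 ; hops seen [H1,H1] ; pick H1
  Q 237.82.240.7: descend 11101101010100101111 ; hops seen [H1,H1] ; pick H1
  add 237.82.240.0/20 -> H6 at depth 20
  Q 237.82.240.176: descend 11101101010100101111 ; hops seen [H1,H6] ; pick H6
  Q 177.125.1.206: descend 1 ; hops seen [H1] ; pick H1
  - 237.82.240.0/20 clear@20
  add 0.0.0.0/0 -> H0 at depth 0
  Q 197.211.54.80: descend 11 ; hops seen [H0] ; pick H0

== LOOKUPS ==
["H1","H1","H1","H1","H1","H1","H1","H6","H1","H0"]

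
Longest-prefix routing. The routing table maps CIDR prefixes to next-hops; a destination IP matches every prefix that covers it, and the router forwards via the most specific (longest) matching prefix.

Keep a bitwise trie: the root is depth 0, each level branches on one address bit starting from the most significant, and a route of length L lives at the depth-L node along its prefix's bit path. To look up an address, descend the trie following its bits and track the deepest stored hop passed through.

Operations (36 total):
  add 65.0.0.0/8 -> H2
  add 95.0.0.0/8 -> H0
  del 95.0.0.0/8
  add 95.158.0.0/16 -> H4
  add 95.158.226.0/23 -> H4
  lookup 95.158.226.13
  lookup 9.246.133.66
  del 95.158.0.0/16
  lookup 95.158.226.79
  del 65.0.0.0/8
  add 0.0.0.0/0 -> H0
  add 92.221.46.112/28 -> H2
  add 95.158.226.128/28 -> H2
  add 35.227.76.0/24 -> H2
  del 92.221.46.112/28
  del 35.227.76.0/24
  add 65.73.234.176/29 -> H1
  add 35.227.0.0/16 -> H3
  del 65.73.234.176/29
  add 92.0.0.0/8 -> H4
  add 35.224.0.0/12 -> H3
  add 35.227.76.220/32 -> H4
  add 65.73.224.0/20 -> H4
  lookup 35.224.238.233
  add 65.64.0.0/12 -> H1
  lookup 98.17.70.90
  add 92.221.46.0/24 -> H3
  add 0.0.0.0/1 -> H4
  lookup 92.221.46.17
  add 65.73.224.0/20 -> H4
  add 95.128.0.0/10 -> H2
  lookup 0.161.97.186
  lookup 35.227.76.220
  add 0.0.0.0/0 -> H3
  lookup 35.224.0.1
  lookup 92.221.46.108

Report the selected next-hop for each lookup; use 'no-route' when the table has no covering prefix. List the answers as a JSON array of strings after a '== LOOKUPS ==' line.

Process each operation:
  add 65.0.0.0/8 -> H2 at depth 8
  add 95.0.0.0/8 -> H0 at depth 8
  - 95.0.0.0/8 clear@8
  add 95.158.0.0/16 -> H4 at depth 16
  add 95.158.226.0/23 -> H4 at depth 23
  ? 95.158.226.13  path d0:-→d1:-→d2:-→d3:-→d4:-→d5:-→d6:-→d7:-→d8:-→d9:-→d10:-→d11:-→d12:-→d13:-→d14:-→d15:-→d16:H4→d17:-→d18:-→d19:-→d20:-→d21:-→d22:-→d23:H4  best=H4
  ? 9.246.133.66  path d0:-→d1:-  best=no-route
  - 95.158.0.0/16 clear@16
  ? 95.158.226.79  path d0:-→d1:-→d2:-→d3:-→d4:-→d5:-→d6:-→d7:-→d8:-→d9:-→d10:-→d11:-→d12:-→d13:-→d14:-→d15:-→d16:-→d17:-→d18:-→d19:-→d20:-→d21:-→d22:-→d23:H4  best=H4
  - 65.0.0.0/8 clear@8
  add 0.0.0.0/0 -> H0 at depth 0
  add 92.221.46.112/28 -> H2 at depth 28
  add 95.158.226.128/28 -> H2 at depth 28
  add 35.227.76.0/24 -> H2 at depth 24
  - 92.221.46.112/28 clear@28
  - 35.227.76.0/24 clear@24
  add 65.73.234.176/29 -> H1 at depth 29
  add 35.227.0.0/16 -> H3 at depth 16
  - 65.73.234.176/29 clear@29
  add 92.0.0.0/8 -> H4 at depth 8
  add 35.224.0.0/12 -> H3 at depth 12
  add 35.227.76.220/32 -> H4 at depth 32
  add 65.73.224.0/20 -> H4 at depth 20
  ? 35.224.238.233  path d0:H0→d1:-→d2:-→d3:-→d4:-→d5:-→d6:-→d7:-→d8:-→d9:-→d10:-→d11:-→d12:H3→d13:-→d14:-  best=H3
  add 65.64.0.0/12 -> H1 at depth 12
  ? 98.17.70.90  path d0:H0→d1:-→d2:-  best=H0
  add 92.221.46.0/24 -> H3 at depth 24
  add 0.0.0.0/1 -> H4 at depth 1
  ? 92.221.46.17  path d0:H0→d1:H4→d2:-→d3:-→d4:-→d5:-→d6:-→d7:-→d8:H4→d9:-→d10:-→d11:-→d12:-→d13:-→d14:-→d15:-→d16:-→d17:-→d18:-→d19:-→d20:-→d21:-→d22:-→d23:-→d24:H3→d25:-  best=H3
  add 65.73.224.0/20 -> H4 at depth 20
  add 95.128.0.0/10 -> H2 at depth 10
  ? 0.161.97.186  path d0:H0→d1:H4→d2:-  best=H4
  ? 35.227.76.220  path d0:H0→d1:H4→d2:-→d3:-→d4:-→d5:-→d6:-→d7:-→d8:-→d9:-→d10:-→d11:-→d12:H3→d13:-→d14:-→d15:-→d16:H3→d17:-→d18:-→d19:-→d20:-→d21:-→d22:-→d23:-→d24:-→d25:-→d26:-→d27:-→d28:-→d29:-→d30:-→d31:-→d32:H4  best=H4
  add 0.0.0.0/0 -> H3 at depth 0
  ? 35.224.0.1  path d0:H3→d1:H4→d2:-→d3:-→d4:-→d5:-→d6:-→d7:-→d8:-→d9:-→d10:-→d11:-→d12:H3→d13:-→d14:-  best=H3
  ? 92.221.46.108  path d0:H3→d1:H4→d2:-→d3:-→d4:-→d5:-→d6:-→d7:-→d8:H4→d9:-→d10:-→d11:-→d12:-→d13:-→d14:-→d15:-→d16:-→d17:-→d18:-→d19:-→d20:-→d21:-→d22:-→d23:-→d24:H3→d25:-→d26:-→d27:-  best=H3

== LOOKUPS ==
["H4","no-route","H4","H3","H0","H3","H4","H4","H3","H3"]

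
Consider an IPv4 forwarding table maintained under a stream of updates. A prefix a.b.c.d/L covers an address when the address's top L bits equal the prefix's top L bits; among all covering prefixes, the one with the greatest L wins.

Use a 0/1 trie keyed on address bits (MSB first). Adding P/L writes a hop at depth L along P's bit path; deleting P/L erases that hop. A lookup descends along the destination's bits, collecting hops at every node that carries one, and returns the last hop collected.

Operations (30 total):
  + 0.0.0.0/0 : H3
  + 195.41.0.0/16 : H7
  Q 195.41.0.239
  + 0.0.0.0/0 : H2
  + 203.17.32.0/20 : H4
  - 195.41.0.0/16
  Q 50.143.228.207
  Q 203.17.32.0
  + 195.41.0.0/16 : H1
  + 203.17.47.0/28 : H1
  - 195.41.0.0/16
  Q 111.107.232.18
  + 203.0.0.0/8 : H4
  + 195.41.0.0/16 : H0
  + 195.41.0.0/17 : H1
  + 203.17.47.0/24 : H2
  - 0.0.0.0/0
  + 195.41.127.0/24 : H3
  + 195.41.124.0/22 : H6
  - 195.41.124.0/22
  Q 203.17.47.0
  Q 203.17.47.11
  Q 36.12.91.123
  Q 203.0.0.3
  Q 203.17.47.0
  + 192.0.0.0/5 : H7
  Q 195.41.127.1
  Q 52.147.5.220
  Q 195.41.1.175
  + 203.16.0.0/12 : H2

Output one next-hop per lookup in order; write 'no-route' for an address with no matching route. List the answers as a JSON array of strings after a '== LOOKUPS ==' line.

Process each operation:
  add 0.0.0.0/0 -> H3 at depth 0
  add 195.41.0.0/16 -> H7 at depth 16
  lookup 195.41.0.239: bits 1100001100101001 walk d0:H3→d1:-→d2:-→d3:-→d4:-→d5:-→d6:-→d7:-→d8:-→d9:-→d10:-→d11:-→d12:-→d13:-→d14:-→d15:-→d16:H7 -> H7
  add 0.0.0.0/0 -> H2 at depth 0
  add 203.17.32.0/20 -> H4 at depth 20
  del 195.41.0.0/16 (clear depth 16)
  lookup 50.143.228.207: bits ε walk d0:H2 -> H2
  lookup 203.17.32.0: bits 11001011000100010010 walk d0:H2→d1:-→d2:-→d3:-→d4:-→d5:-→d6:-→d7:-→d8:-→d9:-→d10:-→d11:-→d12:-→d13:-→d14:-→d15:-→d16:-→d17:-→d18:-→d19:-→d20:H4 -> H4
  add 195.41.0.0/16 -> H1 at depth 16
  add 203.17.47.0/28 -> H1 at depth 28
  del 195.41.0.0/16 (clear depth 16)
  lookup 111.107.232.18: bits ε walk d0:H2 -> H2
  add 203.0.0.0/8 -> H4 at depth 8
  add 195.41.0.0/16 -> H0 at depth 16
  add 195.41.0.0/17 -> H1 at depth 17
  add 203.17.47.0/24 -> H2 at depth 24
  del 0.0.0.0/0 (clear depth 0)
  add 195.41.127.0/24 -> H3 at depth 24
  add 195.41.124.0/22 -> H6 at depth 22
  del 195.41.124.0/22 (clear depth 22)
  lookup 203.17.47.0: bits 1100101100010001001011110000 walk d0:-→d1:-→d2:-→d3:-→d4:-→d5:-→d6:-→d7:-→d8:H4→d9:-→d10:-→d11:-→d12:-→d13:-→d14:-→d15:-→d16:-→d17:-→d18:-→d19:-→d20:H4→d21:-→d22:-→d23:-→d24:H2→d25:-→d26:-→d27:-→d28:H1 -> H1
  lookup 203.17.47.11: bits 1100101100010001001011110000 walk d0:-→d1:-→d2:-→d3:-→d4:-→d5:-→d6:-→d7:-→d8:H4→d9:-→d10:-→d11:-→d12:-→d13:-→d14:-→d15:-→d16:-→d17:-→d18:-→d19:-→d20:H4→d21:-→d22:-→d23:-→d24:H2→d25:-→d26:-→d27:-→d28:H1 -> H1
  lookup 36.12.91.123: bits ε walk d0:- -> no-route
  lookup 203.0.0.3: bits 11001011000 walk d0:-→d1:-→d2:-→d3:-→d4:-→d5:-→d6:-→d7:-→d8:H4→d9:-→d10:-→d11:- -> H4
  lookup 203.17.47.0: bits 1100101100010001001011110000 walk d0:-→d1:-→d2:-→d3:-→d4:-→d5:-→d6:-→d7:-→d8:H4→d9:-→d10:-→d11:-→d12:-→d13:-→d14:-→d15:-→d16:-→d17:-→d18:-→d19:-→d20:H4→d21:-→d22:-→d23:-→d24:H2→d25:-→d26:-→d27:-→d28:H1 -> H1
  add 192.0.0.0/5 -> H7 at depth 5
  lookup 195.41.127.1: bits 110000110010100101111111 walk d0:-→d1:-→d2:-→d3:-→d4:-→d5:H7→d6:-→d7:-→d8:-→d9:-→d10:-→d11:-→d12:-→d13:-→d14:-→d15:-→d16:H0→d17:H1→d18:-→d19:-→d20:-→d21:-→d22:-→d23:-→d24:H3 -> H3
  lookup 52.147.5.220: bits ε walk d0:- -> no-route
  lookup 195.41.1.175: bits 11000011001010010 walk d0:-→d1:-→d2:-→d3:-→d4:-→d5:H7→d6:-→d7:-→d8:-→d9:-→d10:-→d11:-→d12:-→d13:-→d14:-→d15:-→d16:H0→d17:H1 -> H1
  add 203.16.0.0/12 -> H2 at depth 12

== LOOKUPS ==
["H7","H2","H4","H2","H1","H1","no-route","H4","H1","H3","no-route","H1"]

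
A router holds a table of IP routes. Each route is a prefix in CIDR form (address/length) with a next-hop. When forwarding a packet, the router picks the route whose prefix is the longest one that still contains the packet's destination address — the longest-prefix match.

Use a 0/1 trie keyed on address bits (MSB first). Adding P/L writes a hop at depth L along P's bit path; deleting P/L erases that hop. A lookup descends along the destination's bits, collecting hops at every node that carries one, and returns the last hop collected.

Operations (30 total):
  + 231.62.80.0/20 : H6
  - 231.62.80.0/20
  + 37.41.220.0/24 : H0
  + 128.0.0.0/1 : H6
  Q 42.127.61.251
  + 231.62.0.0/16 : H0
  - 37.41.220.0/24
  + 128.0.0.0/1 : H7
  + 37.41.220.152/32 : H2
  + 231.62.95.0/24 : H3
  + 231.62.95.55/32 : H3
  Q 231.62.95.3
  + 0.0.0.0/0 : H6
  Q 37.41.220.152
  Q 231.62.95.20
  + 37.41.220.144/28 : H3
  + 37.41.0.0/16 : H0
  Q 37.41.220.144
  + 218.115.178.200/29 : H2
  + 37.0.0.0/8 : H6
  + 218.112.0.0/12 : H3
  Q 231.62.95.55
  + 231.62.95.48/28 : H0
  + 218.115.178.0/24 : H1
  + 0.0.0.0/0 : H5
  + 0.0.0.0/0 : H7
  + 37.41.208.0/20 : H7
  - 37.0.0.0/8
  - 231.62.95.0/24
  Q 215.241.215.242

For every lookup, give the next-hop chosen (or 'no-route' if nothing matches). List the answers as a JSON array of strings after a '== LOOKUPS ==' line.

Trace:
  add 231.62.80.0/20 -> H6 at depth 20
  - 231.62.80.0/20 clear@20
  add 37.41.220.0/24 -> H0 at depth 24
  add 128.0.0.0/1 -> H6 at depth 1
  lookup 42.127.61.251: bits 0010 walk d0:-→d1:-→d2:-→d3:-→d4:- -> no-route
  add 231.62.0.0/16 -> H0 at depth 16
  - 37.41.220.0/24 clear@24
  add 128.0.0.0/1 -> H7 at depth 1
  add 37.41.220.152/32 -> H2 at depth 32
  add 231.62.95.0/24 -> H3 at depth 24
  add 231.62.95.55/32 -> H3 at depth 32
  lookup 231.62.95.3: bits 11100111001111100101111100 walk d0:-→d1:H7→d2:-→d3:-→d4:-→d5:-→d6:-→d7:-→d8:-→d9:-→d10:-→d11:-→d12:-→d13:-→d14:-→d15:-→d16:H0→d17:-→d18:-→d19:-→d20:-→d21:-→d22:-→d23:-→d24:H3→d25:-→d26:- -> H3
  add 0.0.0.0/0 -> H6 at depth 0
  lookup 37.41.220.152: bits 00100101001010011101110010011000 walk d0:H6→d1:-→d2:-→d3:-→d4:-→d5:-→d6:-→d7:-→d8:-→d9:-→d10:-→d11:-→d12:-→d13:-→d14:-→d15:-→d16:-→d17:-→d18:-→d19:-→d20:-→d21:-→d22:-→d23:-→d24:-→d25:-→d26:-→d27:-→d28:-→d29:-→d30:-→d31:-→d32:H2 -> H2
  lookup 231.62.95.20: bits 11100111001111100101111100 walk d0:H6→d1:H7→d2:-→d3:-→d4:-→d5:-→d6:-→d7:-→d8:-→d9:-→d10:-→d11:-→d12:-→d13:-→d14:-→d15:-→d16:H0→d17:-→d18:-→d19:-→d20:-→d21:-→d22:-→d23:-→d24:H3→d25:-→d26:- -> H3
  add 37.41.220.144/28 -> H3 at depth 28
  add 37.41.0.0/16 -> H0 at depth 16
  lookup 37.41.220.144: bits 0010010100101001110111001001 walk d0:H6→d1:-→d2:-→d3:-→d4:-→d5:-→d6:-→d7:-→d8:-→d9:-→d10:-→d11:-→d12:-→d13:-→d14:-→d15:-→d16:H0→d17:-→d18:-→d19:-→d20:-→d21:-→d22:-→d23:-→d24:-→d25:-→d26:-→d27:-→d28:H3 -> H3
  add 218.115.178.200/29 -> H2 at depth 29
  add 37.0.0.0/8 -> H6 at depth 8
  add 218.112.0.0/12 -> H3 at depth 12
  lookup 231.62.95.55: bits 11100111001111100101111100110111 walk d0:H6→d1:H7→d2:-→d3:-→d4:-→d5:-→d6:-→d7:-→d8:-→d9:-→d10:-→d11:-→d12:-→d13:-→d14:-→d15:-→d16:H0→d17:-→d18:-→d19:-→d20:-→d21:-→d22:-→d23:-→d24:H3→d25:-→d26:-→d27:-→d28:-→d29:-→d30:-→d31:-→d32:H3 -> H3
  add 231.62.95.48/28 -> H0 at depth 28
  add 218.115.178.0/24 -> H1 at depth 24
  add 0.0.0.0/0 -> H5 at depth 0
  add 0.0.0.0/0 -> H7 at depth 0
  add 37.41.208.0/20 -> H7 at depth 20
  - 37.0.0.0/8 clear@8
  - 231.62.95.0/24 clear@24
  lookup 215.241.215.242: bits 1101 walk d0:H7→d1:H7→d2:-→d3:-→d4:- -> H7

== LOOKUPS ==
["no-route","H3","H2","H3","H3","H3","H7"]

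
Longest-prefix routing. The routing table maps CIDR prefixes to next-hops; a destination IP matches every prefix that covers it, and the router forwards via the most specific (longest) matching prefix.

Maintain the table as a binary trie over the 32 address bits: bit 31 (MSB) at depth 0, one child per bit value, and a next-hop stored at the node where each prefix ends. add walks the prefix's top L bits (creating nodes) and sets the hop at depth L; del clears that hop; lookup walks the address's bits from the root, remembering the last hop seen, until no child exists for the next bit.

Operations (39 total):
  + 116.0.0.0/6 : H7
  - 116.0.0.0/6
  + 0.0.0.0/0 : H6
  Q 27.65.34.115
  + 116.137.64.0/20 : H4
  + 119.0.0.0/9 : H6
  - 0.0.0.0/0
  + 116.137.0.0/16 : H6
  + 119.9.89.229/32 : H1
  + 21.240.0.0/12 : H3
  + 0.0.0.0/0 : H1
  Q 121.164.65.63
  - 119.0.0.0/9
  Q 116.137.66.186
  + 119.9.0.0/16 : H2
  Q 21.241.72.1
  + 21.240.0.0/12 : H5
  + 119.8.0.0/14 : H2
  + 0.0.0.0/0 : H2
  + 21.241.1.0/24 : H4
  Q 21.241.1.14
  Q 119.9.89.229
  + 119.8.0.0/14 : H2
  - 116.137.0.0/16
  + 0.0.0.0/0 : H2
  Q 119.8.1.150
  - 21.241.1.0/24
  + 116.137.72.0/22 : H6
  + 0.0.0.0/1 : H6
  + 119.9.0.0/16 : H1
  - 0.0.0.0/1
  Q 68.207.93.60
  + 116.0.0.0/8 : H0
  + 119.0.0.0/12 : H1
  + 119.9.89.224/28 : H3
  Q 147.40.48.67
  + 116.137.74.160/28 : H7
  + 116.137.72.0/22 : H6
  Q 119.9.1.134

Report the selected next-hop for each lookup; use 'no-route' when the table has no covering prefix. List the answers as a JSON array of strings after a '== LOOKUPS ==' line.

Process each operation:
  + 116.0.0.0/6 (H7) depth=6
  - 116.0.0.0/6 clear@6
  + 0.0.0.0/0 (H6) depth=0
  lookup 27.65.34.115: bits 0 walk d0:H6→d1:- -> H6
  + 116.137.64.0/20 (H4) depth=20
  + 119.0.0.0/9 (H6) depth=9
  - 0.0.0.0/0 clear@0
  + 116.137.0.0/16 (H6) depth=16
  + 119.9.89.229/32 (H1) depth=32
  + 21.240.0.0/12 (H3) depth=12
  + 0.0.0.0/0 (H1) depth=0
  lookup 121.164.65.63: bits 0111 walk d0:H1→d1:-→d2:-→d3:-→d4:- -> H1
  - 119.0.0.0/9 clear@9
  lookup 116.137.66.186: bits 01110100100010010100 walk d0:H1→d1:-→d2:-→d3:-→d4:-→d5:-→d6:-→d7:-→d8:-→d9:-→d10:-→d11:-→d12:-→d13:-→d14:-→d15:-→d16:H6→d17:-→d18:-→d19:-→d20:H4 -> H4
  + 119.9.0.0/16 (H2) depth=16
  lookup 21.241.72.1: bits 000101011111 walk d0:H1→d1:-→d2:-→d3:-→d4:-→d5:-→d6:-→d7:-→d8:-→d9:-→d10:-→d11:-→d12:H3 -> H3
  + 21.240.0.0/12 (H5) depth=12
  + 119.8.0.0/14 (H2) depth=14
  + 0.0.0.0/0 (H2) depth=0
  + 21.241.1.0/24 (H4) depth=24
  lookup 21.241.1.14: bits 000101011111000100000001 walk d0:H2→d1:-→d2:-→d3:-→d4:-→d5:-→d6:-→d7:-→d8:-→d9:-→d10:-→d11:-→d12:H5→d13:-→d14:-→d15:-→d16:-→d17:-→d18:-→d19:-→d20:-→d21:-→d22:-→d23:-→d24:H4 -> H4
  lookup 119.9.89.229: bits 01110111000010010101100111100101 walk d0:H2→d1:-→d2:-→d3:-→d4:-→d5:-→d6:-→d7:-→d8:-→d9:-→d10:-→d11:-→d12:-→d13:-→d14:H2→d15:-→d16:H2→d17:-→d18:-→d19:-→d20:-→d21:-→d22:-→d23:-→d24:-→d25:-→d26:-→d27:-→d28:-→d29:-→d30:-→d31:-→d32:H1 -> H1
  + 119.8.0.0/14 (H2) depth=14
  - 116.137.0.0/16 clear@16
  + 0.0.0.0/0 (H2) depth=0
  lookup 119.8.1.150: bits 011101110000100 walk d0:H2→d1:-→d2:-→d3:-→d4:-→d5:-→d6:-→d7:-→d8:-→d9:-→d10:-→d11:-→d12:-→d13:-→d14:H2→d15:- -> H2
  - 21.241.1.0/24 clear@24
  + 116.137.72.0/22 (H6) depth=22
  + 0.0.0.0/1 (H6) depth=1
  + 119.9.0.0/16 (H1) depth=16
  - 0.0.0.0/1 clear@1
  lookup 68.207.93.60: bits 01 walk d0:H2→d1:-→d2:- -> H2
  + 116.0.0.0/8 (H0) depth=8
  + 119.0.0.0/12 (H1) depth=12
  + 119.9.89.224/28 (H3) depth=28
  lookup 147.40.48.67: bits ε walk d0:H2 -> H2
  + 116.137.74.160/28 (H7) depth=28
  + 116.137.72.0/22 (H6) depth=22
  lookup 119.9.1.134: bits 01110111000010010 walk d0:H2→d1:-→d2:-→d3:-→d4:-→d5:-→d6:-→d7:-→d8:-→d9:-→d10:-→d11:-→d12:H1→d13:-→d14:H2→d15:-→d16:H1→d17:- -> H1

== LOOKUPS ==
["H6","H1","H4","H3","H4","H1","H2","H2","H2","H1"]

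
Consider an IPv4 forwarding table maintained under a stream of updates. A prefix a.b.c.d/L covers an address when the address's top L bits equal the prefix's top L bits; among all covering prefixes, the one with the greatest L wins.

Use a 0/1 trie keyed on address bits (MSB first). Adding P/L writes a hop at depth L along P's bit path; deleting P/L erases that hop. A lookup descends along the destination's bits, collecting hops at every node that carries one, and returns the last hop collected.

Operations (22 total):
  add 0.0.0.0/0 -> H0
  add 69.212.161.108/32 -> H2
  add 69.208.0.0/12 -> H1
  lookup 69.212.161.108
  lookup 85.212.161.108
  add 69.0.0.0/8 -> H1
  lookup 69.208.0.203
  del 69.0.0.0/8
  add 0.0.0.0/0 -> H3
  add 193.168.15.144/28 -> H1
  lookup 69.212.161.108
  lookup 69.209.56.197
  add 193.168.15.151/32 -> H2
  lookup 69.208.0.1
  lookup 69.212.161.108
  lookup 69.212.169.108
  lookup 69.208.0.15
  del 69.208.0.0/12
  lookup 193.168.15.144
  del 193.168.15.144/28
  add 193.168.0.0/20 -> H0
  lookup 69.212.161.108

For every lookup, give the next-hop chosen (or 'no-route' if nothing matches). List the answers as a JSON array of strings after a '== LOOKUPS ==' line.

Apply in order:
  + 0.0.0.0/0 (H0) depth=0
  + 69.212.161.108/32 (H2) depth=32
  + 69.208.0.0/12 (H1) depth=12
  lookup 69.212.161.108: bits 01000101110101001010000101101100 walk d0:H0→d1:-→d2:-→d3:-→d4:-→d5:-→d6:-→d7:-→d8:-→d9:-→d10:-→d11:-→d12:H1→d13:-→d14:-→d15:-→d16:-→d17:-→d18:-→d19:-→d20:-→d21:-→d22:-→d23:-→d24:-→d25:-→d26:-→d27:-→d28:-→d29:-→d30:-→d31:-→d32:H2 -> H2
  lookup 85.212.161.108: bits 010 walk d0:H0→d1:-→d2:-→d3:- -> H0
  + 69.0.0.0/8 (H1) depth=8
  lookup 69.208.0.203: bits 0100010111010 walk d0:H0→d1:-→d2:-→d3:-→d4:-→d5:-→d6:-→d7:-→d8:H1→d9:-→d10:-→d11:-→d12:H1→d13:- -> H1
  del 69.0.0.0/8 (clear depth 8)
  + 0.0.0.0/0 (H3) depth=0
  + 193.168.15.144/28 (H1) depth=28
  lookup 69.212.161.108: bits 01000101110101001010000101101100 walk d0:H3→d1:-→d2:-→d3:-→d4:-→d5:-→d6:-→d7:-→d8:-→d9:-→d10:-→d11:-→d12:H1→d13:-→d14:-→d15:-→d16:-→d17:-→d18:-→d19:-→d20:-→d21:-→d22:-→d23:-→d24:-→d25:-→d26:-→d27:-→d28:-→d29:-→d30:-→d31:-→d32:H2 -> H2
  lookup 69.209.56.197: bits 0100010111010 walk d0:H3→d1:-→d2:-→d3:-→d4:-→d5:-→d6:-→d7:-→d8:-→d9:-→d10:-→d11:-→d12:H1→d13:- -> H1
  + 193.168.15.151/32 (H2) depth=32
  lookup 69.208.0.1: bits 0100010111010 walk d0:H3→d1:-→d2:-→d3:-→d4:-→d5:-→d6:-→d7:-→d8:-→d9:-→d10:-→d11:-→d12:H1→d13:- -> H1
  lookup 69.212.161.108: bits 01000101110101001010000101101100 walk d0:H3→d1:-→d2:-→d3:-→d4:-→d5:-→d6:-→d7:-→d8:-→d9:-→d10:-→d11:-→d12:H1→d13:-→d14:-→d15:-→d16:-→d17:-→d18:-→d19:-→d20:-→d21:-→d22:-→d23:-→d24:-→d25:-→d26:-→d27:-→d28:-→d29:-→d30:-→d31:-→d32:H2 -> H2
  lookup 69.212.169.108: bits 01000101110101001010 walk d0:H3→d1:-→d2:-→d3:-→d4:-→d5:-→d6:-→d7:-→d8:-→d9:-→d10:-→d11:-→d12:H1→d13:-→d14:-→d15:-→d16:-→d17:-→d18:-→d19:-→d20:- -> H1
  lookup 69.208.0.15: bits 0100010111010 walk d0:H3→d1:-→d2:-→d3:-→d4:-→d5:-→d6:-→d7:-→d8:-→d9:-→d10:-→d11:-→d12:H1→d13:- -> H1
  del 69.208.0.0/12 (clear depth 12)
  lookup 193.168.15.144: bits 11000001101010000000111110010 walk d0:H3→d1:-→d2:-→d3:-→d4:-→d5:-→d6:-→d7:-→d8:-→d9:-→d10:-→d11:-→d12:-→d13:-→d14:-→d15:-→d16:-→d17:-→d18:-→d19:-→d20:-→d21:-→d22:-→d23:-→d24:-→d25:-→d26:-→d27:-→d28:H1→d29:- -> H1
  del 193.168.15.144/28 (clear depth 28)
  + 193.168.0.0/20 (H0) depth=20
  lookup 69.212.161.108: bits 01000101110101001010000101101100 walk d0:H3→d1:-→d2:-→d3:-→d4:-→d5:-→d6:-→d7:-→d8:-→d9:-→d10:-→d11:-→d12:-→d13:-→d14:-→d15:-→d16:-→d17:-→d18:-→d19:-→d20:-→d21:-→d22:-→d23:-→d24:-→d25:-→d26:-→d27:-→d28:-→d29:-→d30:-→d31:-→d32:H2 -> H2

== LOOKUPS ==
["H2","H0","H1","H2","H1","H1","H2","H1","H1","H1","H2"]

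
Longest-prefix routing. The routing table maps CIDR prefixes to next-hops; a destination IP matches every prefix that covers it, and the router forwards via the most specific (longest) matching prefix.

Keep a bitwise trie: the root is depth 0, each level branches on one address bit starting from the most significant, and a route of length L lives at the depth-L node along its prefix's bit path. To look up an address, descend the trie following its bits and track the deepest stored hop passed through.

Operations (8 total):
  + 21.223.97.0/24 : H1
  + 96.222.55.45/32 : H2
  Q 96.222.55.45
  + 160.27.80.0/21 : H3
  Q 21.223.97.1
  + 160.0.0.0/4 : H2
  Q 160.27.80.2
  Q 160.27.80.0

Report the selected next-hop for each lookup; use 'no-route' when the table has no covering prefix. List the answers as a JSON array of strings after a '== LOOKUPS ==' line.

Apply in order:
  + 21.223.97.0/24 (H1) depth=24
  + 96.222.55.45/32 (H2) depth=32
  ? 96.222.55.45  path d0:-→d1:-→d2:-→d3:-→d4:-→d5:-→d6:-→d7:-→d8:-→d9:-→d10:-→d11:-→d12:-→d13:-→d14:-→d15:-→d16:-→d17:-→d18:-→d19:-→d20:-→d21:-→d22:-→d23:-→d24:-→d25:-→d26:-→d27:-→d28:-→d29:-→d30:-→d31:-→d32:H2  best=H2
  + 160.27.80.0/21 (H3) depth=21
  ? 21.223.97.1  path d0:-→d1:-→d2:-→d3:-→d4:-→d5:-→d6:-→d7:-→d8:-→d9:-→d10:-→d11:-→d12:-→d13:-→d14:-→d15:-→d16:-→d17:-→d18:-→d19:-→d20:-→d21:-→d22:-→d23:-→d24:H1  best=H1
  + 160.0.0.0/4 (H2) depth=4
  ? 160.27.80.2  path d0:-→d1:-→d2:-→d3:-→d4:H2→d5:-→d6:-→d7:-→d8:-→d9:-→d10:-→d11:-→d12:-→d13:-→d14:-→d15:-→d16:-→d17:-→d18:-→d19:-→d20:-→d21:H3  best=H3
  ? 160.27.80.0  path d0:-→d1:-→d2:-→d3:-→d4:H2→d5:-→d6:-→d7:-→d8:-→d9:-→d10:-→d11:-→d12:-→d13:-→d14:-→d15:-→d16:-→d17:-→d18:-→d19:-→d20:-→d21:H3  best=H3

== LOOKUPS ==
["H2","H1","H3","H3"]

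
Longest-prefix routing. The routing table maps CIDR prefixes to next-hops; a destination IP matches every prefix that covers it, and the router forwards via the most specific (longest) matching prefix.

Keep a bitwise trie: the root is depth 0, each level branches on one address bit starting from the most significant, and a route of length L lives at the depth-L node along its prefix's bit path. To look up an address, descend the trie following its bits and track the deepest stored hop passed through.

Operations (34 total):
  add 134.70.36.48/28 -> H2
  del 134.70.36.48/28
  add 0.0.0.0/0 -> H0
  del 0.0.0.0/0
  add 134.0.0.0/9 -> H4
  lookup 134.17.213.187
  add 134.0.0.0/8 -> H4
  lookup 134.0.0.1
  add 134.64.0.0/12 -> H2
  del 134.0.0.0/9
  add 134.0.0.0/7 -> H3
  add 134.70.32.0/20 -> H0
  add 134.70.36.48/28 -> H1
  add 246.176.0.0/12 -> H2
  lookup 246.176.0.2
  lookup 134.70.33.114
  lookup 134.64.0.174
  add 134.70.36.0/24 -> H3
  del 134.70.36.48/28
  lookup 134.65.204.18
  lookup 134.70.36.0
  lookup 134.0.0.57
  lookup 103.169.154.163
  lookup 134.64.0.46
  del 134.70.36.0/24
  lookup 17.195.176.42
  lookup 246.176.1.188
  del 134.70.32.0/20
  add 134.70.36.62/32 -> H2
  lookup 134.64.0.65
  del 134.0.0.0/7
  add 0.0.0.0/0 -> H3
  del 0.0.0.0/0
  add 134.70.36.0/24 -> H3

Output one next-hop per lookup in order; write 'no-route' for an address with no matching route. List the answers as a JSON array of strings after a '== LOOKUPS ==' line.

Apply in order:
  add 134.70.36.48/28 -> H2 at depth 28
  - 134.70.36.48/28 clear@28
  add 0.0.0.0/0 -> H0 at depth 0
  - 0.0.0.0/0 clear@0
  add 134.0.0.0/9 -> H4 at depth 9
  lookup 134.17.213.187: bits 100001100 walk d0:-→d1:-→d2:-→d3:-→d4:-→d5:-→d6:-→d7:-→d8:-→d9:H4 -> H4
  add 134.0.0.0/8 -> H4 at depth 8
  lookup 134.0.0.1: bits 100001100 walk d0:-→d1:-→d2:-→d3:-→d4:-→d5:-→d6:-→d7:-→d8:H4→d9:H4 -> H4
  add 134.64.0.0/12 -> H2 at depth 12
  - 134.0.0.0/9 clear@9
  add 134.0.0.0/7 -> H3 at depth 7
  add 134.70.32.0/20 -> H0 at depth 20
  add 134.70.36.48/28 -> H1 at depth 28
  add 246.176.0.0/12 -> H2 at depth 12
  lookup 246.176.0.2: bits 111101101011 walk d0:-→d1:-→d2:-→d3:-→d4:-→d5:-→d6:-→d7:-→d8:-→d9:-→d10:-→d11:-→d12:H2 -> H2
  lookup 134.70.33.114: bits 100001100100011000100 walk d0:-→d1:-→d2:-→d3:-→d4:-→d5:-→d6:-→d7:H3→d8:H4→d9:-→d10:-→d11:-→d12:H2→d13:-→d14:-→d15:-→d16:-→d17:-→d18:-→d19:-→d20:H0→d21:- -> H0
  lookup 134.64.0.174: bits 1000011001000 walk d0:-→d1:-→d2:-→d3:-→d4:-→d5:-→d6:-→d7:H3→d8:H4→d9:-→d10:-→d11:-→d12:H2→d13:- -> H2
  add 134.70.36.0/24 -> H3 at depth 24
  - 134.70.36.48/28 clear@28
  lookup 134.65.204.18: bits 1000011001000 walk d0:-→d1:-→d2:-→d3:-→d4:-→d5:-→d6:-→d7:H3→d8:H4→d9:-→d10:-→d11:-→d12:H2→d13:- -> H2
  lookup 134.70.36.0: bits 10000110010001100010010000 walk d0:-→d1:-→d2:-→d3:-→d4:-→d5:-→d6:-→d7:H3→d8:H4→d9:-→d10:-→d11:-→d12:H2→d13:-→d14:-→d15:-→d16:-→d17:-→d18:-→d19:-→d20:H0→d21:-→d22:-→d23:-→d24:H3→d25:-→d26:- -> H3
  lookup 134.0.0.57: bits 100001100 walk d0:-→d1:-→d2:-→d3:-→d4:-→d5:-→d6:-→d7:H3→d8:H4→d9:- -> H4
  lookup 103.169.154.163: bits ε walk d0:- -> no-route
  lookup 134.64.0.46: bits 1000011001000 walk d0:-→d1:-→d2:-→d3:-→d4:-→d5:-→d6:-→d7:H3→d8:H4→d9:-→d10:-→d11:-→d12:H2→d13:- -> H2
  - 134.70.36.0/24 clear@24
  lookup 17.195.176.42: bits ε walk d0:- -> no-route
  lookup 246.176.1.188: bits 111101101011 walk d0:-→d1:-→d2:-→d3:-→d4:-→d5:-→d6:-→d7:-→d8:-→d9:-→d10:-→d11:-→d12:H2 -> H2
  - 134.70.32.0/20 clear@20
  add 134.70.36.62/32 -> H2 at depth 32
  lookup 134.64.0.65: bits 1000011001000 walk d0:-→d1:-→d2:-→d3:-→d4:-→d5:-→d6:-→d7:H3→d8:H4→d9:-→d10:-→d11:-→d12:H2→d13:- -> H2
  - 134.0.0.0/7 clear@7
  add 0.0.0.0/0 -> H3 at depth 0
  - 0.0.0.0/0 clear@0
  add 134.70.36.0/24 -> H3 at depth 24

== LOOKUPS ==
["H4","H4","H2","H0","H2","H2","H3","H4","no-route","H2","no-route","H2","H2"]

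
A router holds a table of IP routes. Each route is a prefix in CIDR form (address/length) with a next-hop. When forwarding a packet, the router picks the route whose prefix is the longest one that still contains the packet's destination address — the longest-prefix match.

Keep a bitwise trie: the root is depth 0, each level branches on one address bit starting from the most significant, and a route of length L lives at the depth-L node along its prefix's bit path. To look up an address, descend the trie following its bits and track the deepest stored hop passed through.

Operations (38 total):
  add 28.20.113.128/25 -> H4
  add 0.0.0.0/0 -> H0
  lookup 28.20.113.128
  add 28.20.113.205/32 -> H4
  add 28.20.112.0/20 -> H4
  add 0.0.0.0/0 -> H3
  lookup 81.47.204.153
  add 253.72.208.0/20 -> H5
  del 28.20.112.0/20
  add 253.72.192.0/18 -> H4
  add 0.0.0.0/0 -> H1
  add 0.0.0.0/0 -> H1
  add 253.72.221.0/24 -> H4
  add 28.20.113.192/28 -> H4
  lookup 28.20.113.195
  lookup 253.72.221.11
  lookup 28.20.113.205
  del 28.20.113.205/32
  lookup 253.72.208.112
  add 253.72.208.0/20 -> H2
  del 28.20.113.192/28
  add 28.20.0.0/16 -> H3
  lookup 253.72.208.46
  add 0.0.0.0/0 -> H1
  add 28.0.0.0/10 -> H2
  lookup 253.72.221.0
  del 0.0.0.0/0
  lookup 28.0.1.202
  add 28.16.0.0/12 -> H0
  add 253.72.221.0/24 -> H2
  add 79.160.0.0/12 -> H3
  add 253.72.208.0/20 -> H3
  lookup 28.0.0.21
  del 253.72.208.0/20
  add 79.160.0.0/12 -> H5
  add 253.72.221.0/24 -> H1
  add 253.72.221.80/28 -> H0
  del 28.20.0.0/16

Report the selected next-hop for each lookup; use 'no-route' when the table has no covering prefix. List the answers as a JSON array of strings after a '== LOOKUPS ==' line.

Process each operation:
  + 28.20.113.128/25 (H4) depth=25
  + 0.0.0.0/0 (H0) depth=0
  Q 28.20.113.128: descend 0001110000010100011100011 ; hops seen [H0,H4] ; pick H4
  + 28.20.113.205/32 (H4) depth=32
  + 28.20.112.0/20 (H4) depth=20
  + 0.0.0.0/0 (H3) depth=0
  Q 81.47.204.153: descend 0 ; hops seen [H3] ; pick H3
  + 253.72.208.0/20 (H5) depth=20
  del 28.20.112.0/20 (clear depth 20)
  + 253.72.192.0/18 (H4) depth=18
  + 0.0.0.0/0 (H1) depth=0
  + 0.0.0.0/0 (H1) depth=0
  + 253.72.221.0/24 (H4) depth=24
  + 28.20.113.192/28 (H4) depth=28
  Q 28.20.113.195: descend 0001110000010100011100011100 ; hops seen [H1,H4,H4] ; pick H4
  Q 253.72.221.11: descend 111111010100100011011101 ; hops seen [H1,H4,H5,H4] ; pick H4
  Q 28.20.113.205: descend 00011100000101000111000111001101 ; hops seen [H1,H4,H4,H4] ; pick H4
  del 28.20.113.205/32 (clear depth 32)
  Q 253.72.208.112: descend 11111101010010001101 ; hops seen [H1,H4,H5] ; pick H5
  + 253.72.208.0/20 (H2) depth=20
  del 28.20.113.192/28 (clear depth 28)
  + 28.20.0.0/16 (H3) depth=16
  Q 253.72.208.46: descend 11111101010010001101 ; hops seen [H1,H4,H2] ; pick H2
  + 0.0.0.0/0 (H1) depth=0
  + 28.0.0.0/10 (H2) depth=10
  Q 253.72.221.0: descend 111111010100100011011101 ; hops seen [H1,H4,H2,H4] ; pick H4
  del 0.0.0.0/0 (clear depth 0)
  Q 28.0.1.202: descend 00011100000 ; hops seen [H2] ; pick H2
  + 28.16.0.0/12 (H0) depth=12
  + 253.72.221.0/24 (H2) depth=24
  + 79.160.0.0/12 (H3) depth=12
  + 253.72.208.0/20 (H3) depth=20
  Q 28.0.0.21: descend 00011100000 ; hops seen [H2] ; pick H2
  del 253.72.208.0/20 (clear depth 20)
  + 79.160.0.0/12 (H5) depth=12
  + 253.72.221.0/24 (H1) depth=24
  + 253.72.221.80/28 (H0) depth=28
  del 28.20.0.0/16 (clear depth 16)

== LOOKUPS ==
["H4","H3","H4","H4","H4","H5","H2","H4","H2","H2"]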